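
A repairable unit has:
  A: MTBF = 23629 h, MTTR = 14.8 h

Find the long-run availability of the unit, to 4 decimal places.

0.9994

A(A) = MTBF/(MTBF+MTTR) = 23629/(23629+14.8) = 0.9994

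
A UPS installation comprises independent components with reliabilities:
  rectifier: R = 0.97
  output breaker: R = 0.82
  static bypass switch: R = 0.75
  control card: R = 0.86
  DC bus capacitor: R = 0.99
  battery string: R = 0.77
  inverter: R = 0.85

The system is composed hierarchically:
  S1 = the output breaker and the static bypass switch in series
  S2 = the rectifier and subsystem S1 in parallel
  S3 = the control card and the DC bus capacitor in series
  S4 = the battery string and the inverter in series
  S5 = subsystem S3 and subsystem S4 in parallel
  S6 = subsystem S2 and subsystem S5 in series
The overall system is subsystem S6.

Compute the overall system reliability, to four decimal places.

Series (output breaker and static bypass switch): 0.820000 × 0.750000 = 0.615000
Parallel (rectifier and [0.615000]): 1 − (1 − 0.970000)(1 − 0.615000) = 0.988450
Series (control card and DC bus capacitor): 0.860000 × 0.990000 = 0.851400
Series (battery string and inverter): 0.770000 × 0.850000 = 0.654500
Parallel ([0.851400] and [0.654500]): 1 − (1 − 0.851400)(1 − 0.654500) = 0.948659
Series ([0.988450] and [0.948659]): 0.988450 × 0.948659 = 0.9377

0.9377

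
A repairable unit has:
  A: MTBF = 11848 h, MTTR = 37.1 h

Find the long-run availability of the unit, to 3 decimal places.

0.997

A(A) = MTBF/(MTBF+MTTR) = 11848/(11848+37.1) = 0.997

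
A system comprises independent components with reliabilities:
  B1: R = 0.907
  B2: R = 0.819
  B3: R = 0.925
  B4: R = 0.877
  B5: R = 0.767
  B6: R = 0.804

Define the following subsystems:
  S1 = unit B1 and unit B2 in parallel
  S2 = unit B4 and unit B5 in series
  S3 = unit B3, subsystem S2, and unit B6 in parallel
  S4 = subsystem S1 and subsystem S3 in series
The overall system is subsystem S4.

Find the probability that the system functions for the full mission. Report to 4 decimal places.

0.9784

Parallel (B1 and B2): 1 − (1 − 0.907000)(1 − 0.819000) = 0.983167
Series (B4 and B5): 0.877000 × 0.767000 = 0.672659
Parallel (B3, [0.672659], and B6): 1 − (1 − 0.925000)(1 − 0.672659)(1 − 0.804000) = 0.995188
Series ([0.983167] and [0.995188]): 0.983167 × 0.995188 = 0.9784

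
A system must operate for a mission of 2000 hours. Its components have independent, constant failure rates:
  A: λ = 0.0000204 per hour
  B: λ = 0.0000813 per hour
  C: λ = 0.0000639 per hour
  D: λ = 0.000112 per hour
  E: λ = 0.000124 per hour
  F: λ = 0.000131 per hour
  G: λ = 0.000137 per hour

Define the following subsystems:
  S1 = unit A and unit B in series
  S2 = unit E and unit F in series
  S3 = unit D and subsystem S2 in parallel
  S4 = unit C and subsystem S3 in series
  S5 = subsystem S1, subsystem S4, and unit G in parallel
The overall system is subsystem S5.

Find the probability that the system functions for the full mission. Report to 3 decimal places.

0.992

R(A) = exp(−0.0000204 × 2000) = 0.96002
R(B) = exp(−0.0000813 × 2000) = 0.84993
R(C) = exp(−0.0000639 × 2000) = 0.88003
R(D) = exp(−0.000112 × 2000) = 0.79932
R(E) = exp(−0.000124 × 2000) = 0.78036
R(F) = exp(−0.000131 × 2000) = 0.76951
R(G) = exp(−0.000137 × 2000) = 0.76033
Series (A and B): 0.96002 × 0.84993 = 0.81595
Series (E and F): 0.78036 × 0.76951 = 0.60049
Parallel (D and [0.60049]): 1 − (1 − 0.79932)(1 − 0.60049) = 0.91983
Series (C and [0.91983]): 0.88003 × 0.91983 = 0.80948
Parallel ([0.81595], [0.80948], and G): 1 − (1 − 0.81595)(1 − 0.80948)(1 − 0.76033) = 0.992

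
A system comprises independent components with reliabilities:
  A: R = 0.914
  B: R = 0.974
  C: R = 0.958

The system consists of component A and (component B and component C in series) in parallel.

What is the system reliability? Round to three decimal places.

0.994

Series (B and C): 0.97400 × 0.95800 = 0.93309
Parallel (A and [0.93309]): 1 − (1 − 0.91400)(1 − 0.93309) = 0.994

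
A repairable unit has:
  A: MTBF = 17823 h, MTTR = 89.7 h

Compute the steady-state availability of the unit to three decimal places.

A(A) = MTBF/(MTBF+MTTR) = 17823/(17823+89.7) = 0.995

0.995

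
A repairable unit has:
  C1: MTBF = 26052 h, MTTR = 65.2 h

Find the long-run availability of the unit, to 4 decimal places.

A(C1) = MTBF/(MTBF+MTTR) = 26052/(26052+65.2) = 0.9975

0.9975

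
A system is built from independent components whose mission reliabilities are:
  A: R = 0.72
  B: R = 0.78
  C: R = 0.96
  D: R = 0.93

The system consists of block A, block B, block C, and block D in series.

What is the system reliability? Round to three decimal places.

Series (A, B, C, and D): 0.72000 × 0.78000 × 0.96000 × 0.93000 = 0.501

0.501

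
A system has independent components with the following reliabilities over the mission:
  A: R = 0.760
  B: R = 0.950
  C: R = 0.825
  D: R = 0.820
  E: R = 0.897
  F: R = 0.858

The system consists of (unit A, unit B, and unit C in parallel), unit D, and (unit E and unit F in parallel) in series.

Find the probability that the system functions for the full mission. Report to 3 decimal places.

0.806

Parallel (A, B, and C): 1 − (1 − 0.76000)(1 − 0.95000)(1 − 0.82500) = 0.99790
Parallel (E and F): 1 − (1 − 0.89700)(1 − 0.85800) = 0.98537
Series ([0.99790], D, and [0.98537]): 0.99790 × 0.82000 × 0.98537 = 0.806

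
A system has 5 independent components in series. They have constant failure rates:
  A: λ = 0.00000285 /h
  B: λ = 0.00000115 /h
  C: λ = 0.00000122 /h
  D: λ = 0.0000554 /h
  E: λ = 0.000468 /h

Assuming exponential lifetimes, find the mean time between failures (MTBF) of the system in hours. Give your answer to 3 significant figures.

Series of exponential components: λ_sys = Σ λ_i
λ_sys = 0.00000285 + 0.00000115 + 0.00000122 + 0.0000554 + 0.000468 = 5.2862e-04 /h
MTBF = 1 / λ_sys = 1890 h

1890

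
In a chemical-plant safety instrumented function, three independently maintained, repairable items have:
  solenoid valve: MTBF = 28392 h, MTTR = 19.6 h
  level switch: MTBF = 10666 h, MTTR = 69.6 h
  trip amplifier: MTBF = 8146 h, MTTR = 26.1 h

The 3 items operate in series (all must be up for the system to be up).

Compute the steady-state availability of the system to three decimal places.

0.990

A(solenoid valve) = MTBF/(MTBF+MTTR) = 28392/(28392+19.6) = 0.999310
A(level switch) = MTBF/(MTBF+MTTR) = 10666/(10666+69.6) = 0.993517
A(trip amplifier) = MTBF/(MTBF+MTTR) = 8146/(8146+26.1) = 0.996806
Series availability: 0.999310 × 0.993517 × 0.996806 = 0.990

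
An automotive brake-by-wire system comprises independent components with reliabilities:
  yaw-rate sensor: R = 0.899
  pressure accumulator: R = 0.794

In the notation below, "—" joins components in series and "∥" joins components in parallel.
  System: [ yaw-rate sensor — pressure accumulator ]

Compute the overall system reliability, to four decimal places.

Series (yaw-rate sensor and pressure accumulator): 0.899000 × 0.794000 = 0.7138

0.7138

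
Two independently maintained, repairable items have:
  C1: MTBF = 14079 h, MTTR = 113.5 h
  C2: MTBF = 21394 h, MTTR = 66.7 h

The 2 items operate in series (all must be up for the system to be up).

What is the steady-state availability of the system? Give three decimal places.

0.989

A(C1) = MTBF/(MTBF+MTTR) = 14079/(14079+113.5) = 0.992003
A(C2) = MTBF/(MTBF+MTTR) = 21394/(21394+66.7) = 0.996892
Series availability: 0.992003 × 0.996892 = 0.989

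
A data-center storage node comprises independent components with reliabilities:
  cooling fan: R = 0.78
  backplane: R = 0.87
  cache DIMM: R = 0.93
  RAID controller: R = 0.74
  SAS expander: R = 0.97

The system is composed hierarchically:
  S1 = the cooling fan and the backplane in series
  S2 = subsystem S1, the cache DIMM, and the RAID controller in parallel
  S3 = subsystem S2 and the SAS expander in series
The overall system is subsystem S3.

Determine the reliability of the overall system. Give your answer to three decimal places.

Series (cooling fan and backplane): 0.78000 × 0.87000 = 0.67860
Parallel ([0.67860], cache DIMM, and RAID controller): 1 − (1 − 0.67860)(1 − 0.93000)(1 − 0.74000) = 0.99415
Series ([0.99415] and SAS expander): 0.99415 × 0.97000 = 0.964

0.964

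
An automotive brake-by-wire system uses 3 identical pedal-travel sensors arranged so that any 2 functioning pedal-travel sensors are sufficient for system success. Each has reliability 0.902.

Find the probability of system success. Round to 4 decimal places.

0.9731

R = Σ_{i=2}^{3} C(3,i) p^i (1−p)^{3−i} with p = 0.902
C(3,2)·0.902^2·0.098^1 = 0.239200
C(3,3)·0.902^3·0.098^0 = 0.733871
Sum = 0.9731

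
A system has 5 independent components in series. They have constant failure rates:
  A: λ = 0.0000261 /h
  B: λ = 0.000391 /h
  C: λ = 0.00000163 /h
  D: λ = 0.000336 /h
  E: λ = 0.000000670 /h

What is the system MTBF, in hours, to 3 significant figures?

Series of exponential components: λ_sys = Σ λ_i
λ_sys = 0.0000261 + 0.000391 + 0.00000163 + 0.000336 + 0.000000670 = 7.5540e-04 /h
MTBF = 1 / λ_sys = 1320 h

1320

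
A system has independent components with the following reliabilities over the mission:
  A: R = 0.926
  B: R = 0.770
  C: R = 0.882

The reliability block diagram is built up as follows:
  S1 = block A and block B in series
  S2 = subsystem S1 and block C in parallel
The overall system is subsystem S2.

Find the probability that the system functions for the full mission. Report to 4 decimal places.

Series (A and B): 0.926000 × 0.770000 = 0.713020
Parallel ([0.713020] and C): 1 − (1 − 0.713020)(1 − 0.882000) = 0.9661

0.9661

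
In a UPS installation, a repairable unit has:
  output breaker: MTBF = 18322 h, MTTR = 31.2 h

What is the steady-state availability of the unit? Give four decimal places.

0.9983

A(output breaker) = MTBF/(MTBF+MTTR) = 18322/(18322+31.2) = 0.9983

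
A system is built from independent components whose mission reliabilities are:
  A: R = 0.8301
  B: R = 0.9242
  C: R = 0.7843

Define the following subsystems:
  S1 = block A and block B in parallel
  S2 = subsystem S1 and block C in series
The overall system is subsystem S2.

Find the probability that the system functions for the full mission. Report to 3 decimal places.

Parallel (A and B): 1 − (1 − 0.83010)(1 − 0.92420) = 0.98712
Series ([0.98712] and C): 0.98712 × 0.78430 = 0.774

0.774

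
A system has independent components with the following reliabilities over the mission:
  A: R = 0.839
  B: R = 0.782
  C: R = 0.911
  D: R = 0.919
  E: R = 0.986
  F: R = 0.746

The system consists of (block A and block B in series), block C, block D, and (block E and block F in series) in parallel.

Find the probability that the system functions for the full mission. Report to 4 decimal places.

Series (A and B): 0.839000 × 0.782000 = 0.656098
Series (E and F): 0.986000 × 0.746000 = 0.735556
Parallel ([0.656098], C, D, and [0.735556]): 1 − (1 − 0.656098)(1 − 0.911000)(1 − 0.919000)(1 − 0.735556) = 0.9993

0.9993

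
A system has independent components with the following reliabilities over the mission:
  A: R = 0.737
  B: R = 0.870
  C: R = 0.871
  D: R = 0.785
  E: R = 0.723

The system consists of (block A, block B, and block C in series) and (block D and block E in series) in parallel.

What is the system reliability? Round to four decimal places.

Series (A, B, and C): 0.737000 × 0.870000 × 0.871000 = 0.558476
Series (D and E): 0.785000 × 0.723000 = 0.567555
Parallel ([0.558476] and [0.567555]): 1 − (1 − 0.558476)(1 − 0.567555) = 0.8091

0.8091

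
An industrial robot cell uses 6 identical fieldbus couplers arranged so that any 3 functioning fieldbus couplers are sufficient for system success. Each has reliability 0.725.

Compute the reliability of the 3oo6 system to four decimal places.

R = Σ_{i=3}^{6} C(6,i) p^i (1−p)^{6−i} with p = 0.725
C(6,3)·0.725^3·0.275^3 = 0.158505
C(6,4)·0.725^4·0.275^2 = 0.313407
C(6,5)·0.725^5·0.275^1 = 0.330502
C(6,6)·0.725^6·0.275^0 = 0.145221
Sum = 0.9476

0.9476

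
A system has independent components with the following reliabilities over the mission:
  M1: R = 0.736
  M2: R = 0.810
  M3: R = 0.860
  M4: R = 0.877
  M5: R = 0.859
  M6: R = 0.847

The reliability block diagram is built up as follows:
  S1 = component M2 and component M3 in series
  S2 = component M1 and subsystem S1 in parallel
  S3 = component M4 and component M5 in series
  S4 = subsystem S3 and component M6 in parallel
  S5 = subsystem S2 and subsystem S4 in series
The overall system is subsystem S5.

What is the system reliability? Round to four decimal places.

Series (M2 and M3): 0.810000 × 0.860000 = 0.696600
Parallel (M1 and [0.696600]): 1 − (1 − 0.736000)(1 − 0.696600) = 0.919902
Series (M4 and M5): 0.877000 × 0.859000 = 0.753343
Parallel ([0.753343] and M6): 1 − (1 − 0.753343)(1 − 0.847000) = 0.962261
Series ([0.919902] and [0.962261]): 0.919902 × 0.962261 = 0.8852

0.8852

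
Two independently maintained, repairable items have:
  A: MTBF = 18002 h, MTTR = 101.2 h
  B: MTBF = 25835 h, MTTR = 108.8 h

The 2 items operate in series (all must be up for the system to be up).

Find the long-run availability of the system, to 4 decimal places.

0.9902

A(A) = MTBF/(MTBF+MTTR) = 18002/(18002+101.2) = 0.994410
A(B) = MTBF/(MTBF+MTTR) = 25835/(25835+108.8) = 0.995806
Series availability: 0.994410 × 0.995806 = 0.9902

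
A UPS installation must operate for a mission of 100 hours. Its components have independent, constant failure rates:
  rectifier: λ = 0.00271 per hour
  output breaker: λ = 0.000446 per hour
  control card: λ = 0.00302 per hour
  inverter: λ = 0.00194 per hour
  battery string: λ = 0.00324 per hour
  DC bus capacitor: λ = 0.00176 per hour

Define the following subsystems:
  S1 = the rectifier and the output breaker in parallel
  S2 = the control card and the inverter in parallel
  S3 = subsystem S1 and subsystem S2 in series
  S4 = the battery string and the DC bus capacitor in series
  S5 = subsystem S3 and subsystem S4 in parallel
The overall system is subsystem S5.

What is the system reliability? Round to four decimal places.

R(rectifier) = exp(−0.00271 × 100) = 0.762616
R(output breaker) = exp(−0.000446 × 100) = 0.956380
R(control card) = exp(−0.00302 × 100) = 0.739338
R(inverter) = exp(−0.00194 × 100) = 0.823658
R(battery string) = exp(−0.00324 × 100) = 0.723250
R(DC bus capacitor) = exp(−0.00176 × 100) = 0.838618
Parallel (rectifier and output breaker): 1 − (1 − 0.762616)(1 − 0.956380) = 0.989645
Parallel (control card and inverter): 1 − (1 − 0.739338)(1 − 0.823658) = 0.954034
Series ([0.989645] and [0.954034]): 0.989645 × 0.954034 = 0.944155
Series (battery string and DC bus capacitor): 0.723250 × 0.838618 = 0.606530
Parallel ([0.944155] and [0.606530]): 1 − (1 − 0.944155)(1 − 0.606530) = 0.9780

0.9780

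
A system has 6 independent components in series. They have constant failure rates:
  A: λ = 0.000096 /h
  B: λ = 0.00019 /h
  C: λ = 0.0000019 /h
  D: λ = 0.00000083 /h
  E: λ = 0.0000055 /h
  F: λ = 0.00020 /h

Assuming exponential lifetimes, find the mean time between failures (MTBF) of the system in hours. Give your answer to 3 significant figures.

2020

Series of exponential components: λ_sys = Σ λ_i
λ_sys = 0.000096 + 0.00019 + 0.0000019 + 0.00000083 + 0.0000055 + 0.00020 = 4.9423e-04 /h
MTBF = 1 / λ_sys = 2020 h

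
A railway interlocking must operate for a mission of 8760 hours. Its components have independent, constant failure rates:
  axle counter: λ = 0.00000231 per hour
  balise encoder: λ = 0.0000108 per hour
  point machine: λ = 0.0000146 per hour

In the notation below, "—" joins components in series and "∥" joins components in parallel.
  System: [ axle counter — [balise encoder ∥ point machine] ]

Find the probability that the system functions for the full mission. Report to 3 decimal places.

R(axle counter) = exp(−0.00000231 × 8760) = 0.97997
R(balise encoder) = exp(−0.0000108 × 8760) = 0.90973
R(point machine) = exp(−0.0000146 × 8760) = 0.87994
Parallel (balise encoder and point machine): 1 − (1 − 0.90973)(1 − 0.87994) = 0.98916
Series (axle counter and [0.98916]): 0.97997 × 0.98916 = 0.969

0.969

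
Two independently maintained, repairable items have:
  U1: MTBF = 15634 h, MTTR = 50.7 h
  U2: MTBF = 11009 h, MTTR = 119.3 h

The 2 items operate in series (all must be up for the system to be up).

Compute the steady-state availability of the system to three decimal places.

A(U1) = MTBF/(MTBF+MTTR) = 15634/(15634+50.7) = 0.996768
A(U2) = MTBF/(MTBF+MTTR) = 11009/(11009+119.3) = 0.989280
Series availability: 0.996768 × 0.989280 = 0.986

0.986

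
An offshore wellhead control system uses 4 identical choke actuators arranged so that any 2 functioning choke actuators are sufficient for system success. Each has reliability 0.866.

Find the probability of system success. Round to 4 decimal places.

R = Σ_{i=2}^{4} C(4,i) p^i (1−p)^{4−i} with p = 0.866
C(4,2)·0.866^2·0.134^2 = 0.080797
C(4,3)·0.866^3·0.134^1 = 0.348112
C(4,4)·0.866^4·0.134^0 = 0.562434
Sum = 0.9913

0.9913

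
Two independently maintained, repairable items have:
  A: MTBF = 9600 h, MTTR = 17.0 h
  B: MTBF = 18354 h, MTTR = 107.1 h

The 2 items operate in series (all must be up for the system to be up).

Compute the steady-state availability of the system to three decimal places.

A(A) = MTBF/(MTBF+MTTR) = 9600/(9600+17.0) = 0.998232
A(B) = MTBF/(MTBF+MTTR) = 18354/(18354+107.1) = 0.994199
Series availability: 0.998232 × 0.994199 = 0.992

0.992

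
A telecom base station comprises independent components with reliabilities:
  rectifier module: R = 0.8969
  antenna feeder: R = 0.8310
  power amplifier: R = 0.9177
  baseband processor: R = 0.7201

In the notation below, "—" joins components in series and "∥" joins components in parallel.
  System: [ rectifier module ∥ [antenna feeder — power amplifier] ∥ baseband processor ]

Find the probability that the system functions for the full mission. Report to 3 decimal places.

0.993

Series (antenna feeder and power amplifier): 0.83100 × 0.91770 = 0.76261
Parallel (rectifier module, [0.76261], and baseband processor): 1 − (1 − 0.89690)(1 − 0.76261)(1 − 0.72010) = 0.993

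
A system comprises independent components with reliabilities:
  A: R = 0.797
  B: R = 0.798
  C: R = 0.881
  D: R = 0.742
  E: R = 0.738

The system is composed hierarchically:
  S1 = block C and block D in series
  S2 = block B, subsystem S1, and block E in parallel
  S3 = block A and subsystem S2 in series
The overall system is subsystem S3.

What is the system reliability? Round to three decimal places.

Series (C and D): 0.88100 × 0.74200 = 0.65370
Parallel (B, [0.65370], and E): 1 − (1 − 0.79800)(1 − 0.65370)(1 − 0.73800) = 0.98167
Series (A and [0.98167]): 0.79700 × 0.98167 = 0.782

0.782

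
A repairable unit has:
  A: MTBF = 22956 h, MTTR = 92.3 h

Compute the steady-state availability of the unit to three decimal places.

A(A) = MTBF/(MTBF+MTTR) = 22956/(22956+92.3) = 0.996

0.996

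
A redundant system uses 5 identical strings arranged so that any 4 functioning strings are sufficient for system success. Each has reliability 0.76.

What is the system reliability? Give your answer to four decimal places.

0.6539

R = Σ_{i=4}^{5} C(5,i) p^i (1−p)^{5−i} with p = 0.76
C(5,4)·0.76^4·0.24^1 = 0.400346
C(5,5)·0.76^5·0.24^0 = 0.253553
Sum = 0.6539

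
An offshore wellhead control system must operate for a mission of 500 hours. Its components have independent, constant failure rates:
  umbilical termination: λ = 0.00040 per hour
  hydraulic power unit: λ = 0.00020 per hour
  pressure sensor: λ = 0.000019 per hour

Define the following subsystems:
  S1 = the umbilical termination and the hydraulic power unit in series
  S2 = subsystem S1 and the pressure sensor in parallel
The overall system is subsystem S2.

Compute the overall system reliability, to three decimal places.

R(umbilical termination) = exp(−0.00040 × 500) = 0.81873
R(hydraulic power unit) = exp(−0.00020 × 500) = 0.90484
R(pressure sensor) = exp(−0.000019 × 500) = 0.99054
Series (umbilical termination and hydraulic power unit): 0.81873 × 0.90484 = 0.74082
Parallel ([0.74082] and pressure sensor): 1 − (1 − 0.74082)(1 − 0.99054) = 0.998

0.998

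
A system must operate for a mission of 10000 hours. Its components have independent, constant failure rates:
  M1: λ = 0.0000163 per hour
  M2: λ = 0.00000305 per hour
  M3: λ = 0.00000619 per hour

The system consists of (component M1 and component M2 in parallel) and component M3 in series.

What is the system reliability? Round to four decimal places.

0.9357

R(M1) = exp(−0.0000163 × 10000) = 0.849591
R(M2) = exp(−0.00000305 × 10000) = 0.969960
R(M3) = exp(−0.00000619 × 10000) = 0.939977
Parallel (M1 and M2): 1 − (1 − 0.849591)(1 − 0.969960) = 0.995482
Series ([0.995482] and M3): 0.995482 × 0.939977 = 0.9357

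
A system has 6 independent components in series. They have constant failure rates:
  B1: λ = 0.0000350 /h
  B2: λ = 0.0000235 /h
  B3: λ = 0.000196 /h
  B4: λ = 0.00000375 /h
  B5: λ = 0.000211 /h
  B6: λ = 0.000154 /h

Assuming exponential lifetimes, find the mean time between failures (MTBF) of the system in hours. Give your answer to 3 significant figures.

1600

Series of exponential components: λ_sys = Σ λ_i
λ_sys = 0.0000350 + 0.0000235 + 0.000196 + 0.00000375 + 0.000211 + 0.000154 = 6.2325e-04 /h
MTBF = 1 / λ_sys = 1600 h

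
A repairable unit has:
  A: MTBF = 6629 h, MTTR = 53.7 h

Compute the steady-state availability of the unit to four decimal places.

0.9920

A(A) = MTBF/(MTBF+MTTR) = 6629/(6629+53.7) = 0.9920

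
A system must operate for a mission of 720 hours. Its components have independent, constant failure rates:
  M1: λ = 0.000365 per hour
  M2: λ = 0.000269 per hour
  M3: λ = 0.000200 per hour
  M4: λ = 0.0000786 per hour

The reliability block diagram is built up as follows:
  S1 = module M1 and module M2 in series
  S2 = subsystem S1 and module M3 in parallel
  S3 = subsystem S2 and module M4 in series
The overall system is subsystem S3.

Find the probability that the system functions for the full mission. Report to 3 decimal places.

R(M1) = exp(−0.000365 × 720) = 0.76890
R(M2) = exp(−0.000269 × 720) = 0.82392
R(M3) = exp(−0.000200 × 720) = 0.86589
R(M4) = exp(−0.0000786 × 720) = 0.94498
Series (M1 and M2): 0.76890 × 0.82392 = 0.63351
Parallel ([0.63351] and M3): 1 − (1 − 0.63351)(1 − 0.86589) = 0.95085
Series ([0.95085] and M4): 0.95085 × 0.94498 = 0.899

0.899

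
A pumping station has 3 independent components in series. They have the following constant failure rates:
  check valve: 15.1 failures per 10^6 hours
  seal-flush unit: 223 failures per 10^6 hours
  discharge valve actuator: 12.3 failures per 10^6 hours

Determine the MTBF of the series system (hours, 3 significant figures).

Series of exponential components: λ_sys = Σ λ_i
λ_sys = 0.0000151 + 0.000223 + 0.0000123 = 2.5040e-04 /h
MTBF = 1 / λ_sys = 3990 h

3990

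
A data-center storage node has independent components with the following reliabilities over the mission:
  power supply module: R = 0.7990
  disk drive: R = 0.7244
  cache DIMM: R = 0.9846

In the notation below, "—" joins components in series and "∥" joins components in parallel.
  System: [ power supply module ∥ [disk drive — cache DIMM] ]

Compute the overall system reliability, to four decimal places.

Series (disk drive and cache DIMM): 0.724400 × 0.984600 = 0.713244
Parallel (power supply module and [0.713244]): 1 − (1 − 0.799000)(1 − 0.713244) = 0.9424

0.9424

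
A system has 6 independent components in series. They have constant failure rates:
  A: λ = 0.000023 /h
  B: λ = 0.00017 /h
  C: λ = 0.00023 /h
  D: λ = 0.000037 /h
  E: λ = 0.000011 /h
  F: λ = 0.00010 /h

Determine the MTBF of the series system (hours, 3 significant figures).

1750

Series of exponential components: λ_sys = Σ λ_i
λ_sys = 0.000023 + 0.00017 + 0.00023 + 0.000037 + 0.000011 + 0.00010 = 5.7100e-04 /h
MTBF = 1 / λ_sys = 1750 h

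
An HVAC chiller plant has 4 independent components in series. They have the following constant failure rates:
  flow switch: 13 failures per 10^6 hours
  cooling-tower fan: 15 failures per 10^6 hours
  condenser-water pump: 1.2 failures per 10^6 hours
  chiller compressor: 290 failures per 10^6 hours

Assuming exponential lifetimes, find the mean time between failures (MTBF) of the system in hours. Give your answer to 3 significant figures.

3130

Series of exponential components: λ_sys = Σ λ_i
λ_sys = 0.000013 + 0.000015 + 0.0000012 + 0.00029 = 3.1920e-04 /h
MTBF = 1 / λ_sys = 3130 h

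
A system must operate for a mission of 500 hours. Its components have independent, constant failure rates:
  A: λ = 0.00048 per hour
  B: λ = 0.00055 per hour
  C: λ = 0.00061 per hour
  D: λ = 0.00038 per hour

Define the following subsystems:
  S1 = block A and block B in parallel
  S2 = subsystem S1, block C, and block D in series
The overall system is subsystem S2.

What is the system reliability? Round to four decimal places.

R(A) = exp(−0.00048 × 500) = 0.786628
R(B) = exp(−0.00055 × 500) = 0.759572
R(C) = exp(−0.00061 × 500) = 0.737123
R(D) = exp(−0.00038 × 500) = 0.826959
Parallel (A and B): 1 − (1 − 0.786628)(1 − 0.759572) = 0.948699
Series ([0.948699], C, and D): 0.948699 × 0.737123 × 0.826959 = 0.5783

0.5783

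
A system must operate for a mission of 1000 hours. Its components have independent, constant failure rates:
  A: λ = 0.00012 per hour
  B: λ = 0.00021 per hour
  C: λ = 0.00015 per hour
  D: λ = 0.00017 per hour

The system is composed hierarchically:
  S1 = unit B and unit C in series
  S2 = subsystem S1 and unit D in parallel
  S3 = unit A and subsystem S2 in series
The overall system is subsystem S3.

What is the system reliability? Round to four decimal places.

0.8450

R(A) = exp(−0.00012 × 1000) = 0.886920
R(B) = exp(−0.00021 × 1000) = 0.810584
R(C) = exp(−0.00015 × 1000) = 0.860708
R(D) = exp(−0.00017 × 1000) = 0.843665
Series (B and C): 0.810584 × 0.860708 = 0.697676
Parallel ([0.697676] and D): 1 − (1 − 0.697676)(1 − 0.843665) = 0.952736
Series (A and [0.952736]): 0.886920 × 0.952736 = 0.8450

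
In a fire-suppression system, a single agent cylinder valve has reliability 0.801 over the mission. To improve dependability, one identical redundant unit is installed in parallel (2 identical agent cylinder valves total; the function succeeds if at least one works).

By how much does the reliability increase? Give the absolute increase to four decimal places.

0.1594

R_before = 0.801
R_after = 1 − (1 − 0.801)^2 = 0.9604
ΔR = 0.9604 − 0.801 = 0.1594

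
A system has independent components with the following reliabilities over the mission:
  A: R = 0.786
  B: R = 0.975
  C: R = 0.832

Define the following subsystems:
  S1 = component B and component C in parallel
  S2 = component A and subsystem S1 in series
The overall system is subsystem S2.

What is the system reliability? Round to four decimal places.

0.7827

Parallel (B and C): 1 − (1 − 0.975000)(1 − 0.832000) = 0.995800
Series (A and [0.995800]): 0.786000 × 0.995800 = 0.7827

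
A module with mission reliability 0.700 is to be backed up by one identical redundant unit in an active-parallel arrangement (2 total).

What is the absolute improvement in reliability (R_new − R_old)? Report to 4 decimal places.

R_before = 0.700
R_after = 1 − (1 − 0.700)^2 = 0.9100
ΔR = 0.9100 − 0.700 = 0.2100

0.2100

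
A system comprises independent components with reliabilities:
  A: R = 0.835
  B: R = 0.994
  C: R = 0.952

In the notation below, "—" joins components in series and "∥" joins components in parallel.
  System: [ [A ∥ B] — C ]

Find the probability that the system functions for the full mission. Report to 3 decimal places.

Parallel (A and B): 1 − (1 − 0.83500)(1 − 0.99400) = 0.99901
Series ([0.99901] and C): 0.99901 × 0.95200 = 0.951

0.951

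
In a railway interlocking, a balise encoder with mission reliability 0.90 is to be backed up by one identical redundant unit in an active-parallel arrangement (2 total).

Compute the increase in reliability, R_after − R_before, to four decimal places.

0.0900

R_before = 0.90
R_after = 1 − (1 − 0.90)^2 = 0.9900
ΔR = 0.9900 − 0.90 = 0.0900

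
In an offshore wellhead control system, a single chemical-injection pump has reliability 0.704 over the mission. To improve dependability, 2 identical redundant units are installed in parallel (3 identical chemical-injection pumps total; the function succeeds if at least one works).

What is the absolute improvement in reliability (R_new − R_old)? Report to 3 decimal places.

R_before = 0.704
R_after = 1 − (1 − 0.704)^3 = 0.974
ΔR = 0.974 − 0.704 = 0.270

0.270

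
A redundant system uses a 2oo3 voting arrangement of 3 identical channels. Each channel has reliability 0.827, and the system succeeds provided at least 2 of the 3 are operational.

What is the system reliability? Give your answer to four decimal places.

0.9206

R = Σ_{i=2}^{3} C(3,i) p^i (1−p)^{3−i} with p = 0.827
C(3,2)·0.827^2·0.173^1 = 0.354959
C(3,3)·0.827^3·0.173^0 = 0.565609
Sum = 0.9206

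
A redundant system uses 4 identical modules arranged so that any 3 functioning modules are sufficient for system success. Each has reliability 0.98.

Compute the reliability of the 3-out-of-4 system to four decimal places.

R = Σ_{i=3}^{4} C(4,i) p^i (1−p)^{4−i} with p = 0.98
C(4,3)·0.98^3·0.02^1 = 0.075295
C(4,4)·0.98^4·0.02^0 = 0.922368
Sum = 0.9977

0.9977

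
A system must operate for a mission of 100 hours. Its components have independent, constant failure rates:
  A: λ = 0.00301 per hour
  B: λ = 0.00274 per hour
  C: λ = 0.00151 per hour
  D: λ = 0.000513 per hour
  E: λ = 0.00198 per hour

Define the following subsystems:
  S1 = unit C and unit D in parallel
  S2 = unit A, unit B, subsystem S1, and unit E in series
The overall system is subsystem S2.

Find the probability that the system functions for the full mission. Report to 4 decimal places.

0.4584

R(A) = exp(−0.00301 × 100) = 0.740078
R(B) = exp(−0.00274 × 100) = 0.760332
R(C) = exp(−0.00151 × 100) = 0.859848
R(D) = exp(−0.000513 × 100) = 0.949994
R(E) = exp(−0.00198 × 100) = 0.820370
Parallel (C and D): 1 − (1 − 0.859848)(1 − 0.949994) = 0.992992
Series (A, B, [0.992992], and E): 0.740078 × 0.760332 × 0.992992 × 0.820370 = 0.4584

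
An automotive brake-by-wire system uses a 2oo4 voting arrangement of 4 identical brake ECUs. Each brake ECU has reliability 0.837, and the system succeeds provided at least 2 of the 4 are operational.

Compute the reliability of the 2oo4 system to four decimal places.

0.9848

R = Σ_{i=2}^{4} C(4,i) p^i (1−p)^{4−i} with p = 0.837
C(4,2)·0.837^2·0.163^2 = 0.111681
C(4,3)·0.837^3·0.163^1 = 0.382317
C(4,4)·0.837^4·0.163^0 = 0.490797
Sum = 0.9848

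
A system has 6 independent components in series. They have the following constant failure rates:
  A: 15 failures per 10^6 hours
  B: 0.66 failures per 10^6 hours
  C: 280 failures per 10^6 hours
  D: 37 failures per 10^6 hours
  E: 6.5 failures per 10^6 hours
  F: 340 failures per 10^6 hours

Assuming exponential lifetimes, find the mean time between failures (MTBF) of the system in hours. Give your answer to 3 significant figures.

1470

Series of exponential components: λ_sys = Σ λ_i
λ_sys = 0.000015 + 0.00000066 + 0.00028 + 0.000037 + 0.0000065 + 0.00034 = 6.7916e-04 /h
MTBF = 1 / λ_sys = 1470 h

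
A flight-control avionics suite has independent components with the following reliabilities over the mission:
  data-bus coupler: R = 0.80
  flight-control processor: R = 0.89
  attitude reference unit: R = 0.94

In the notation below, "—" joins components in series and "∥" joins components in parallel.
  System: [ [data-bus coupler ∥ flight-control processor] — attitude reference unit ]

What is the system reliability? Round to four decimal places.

Parallel (data-bus coupler and flight-control processor): 1 − (1 − 0.800000)(1 − 0.890000) = 0.978000
Series ([0.978000] and attitude reference unit): 0.978000 × 0.940000 = 0.9193

0.9193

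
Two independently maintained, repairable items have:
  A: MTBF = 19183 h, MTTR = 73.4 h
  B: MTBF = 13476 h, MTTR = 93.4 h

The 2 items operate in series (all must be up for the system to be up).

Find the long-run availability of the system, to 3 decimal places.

0.989

A(A) = MTBF/(MTBF+MTTR) = 19183/(19183+73.4) = 0.996188
A(B) = MTBF/(MTBF+MTTR) = 13476/(13476+93.4) = 0.993117
Series availability: 0.996188 × 0.993117 = 0.989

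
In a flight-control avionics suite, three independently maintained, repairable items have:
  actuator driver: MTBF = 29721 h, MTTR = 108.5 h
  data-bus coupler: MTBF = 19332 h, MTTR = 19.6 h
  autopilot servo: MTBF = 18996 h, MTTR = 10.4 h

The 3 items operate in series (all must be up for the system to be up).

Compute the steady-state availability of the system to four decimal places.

0.9948

A(actuator driver) = MTBF/(MTBF+MTTR) = 29721/(29721+108.5) = 0.996363
A(data-bus coupler) = MTBF/(MTBF+MTTR) = 19332/(19332+19.6) = 0.998987
A(autopilot servo) = MTBF/(MTBF+MTTR) = 18996/(18996+10.4) = 0.999453
Series availability: 0.996363 × 0.998987 × 0.999453 = 0.9948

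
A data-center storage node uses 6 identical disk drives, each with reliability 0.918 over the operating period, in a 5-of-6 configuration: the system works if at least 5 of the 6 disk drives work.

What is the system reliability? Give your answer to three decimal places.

R = Σ_{i=5}^{6} C(6,i) p^i (1−p)^{6−i} with p = 0.918
C(6,5)·0.918^5·0.082^1 = 0.32076
C(6,6)·0.918^6·0.082^0 = 0.59849
Sum = 0.919

0.919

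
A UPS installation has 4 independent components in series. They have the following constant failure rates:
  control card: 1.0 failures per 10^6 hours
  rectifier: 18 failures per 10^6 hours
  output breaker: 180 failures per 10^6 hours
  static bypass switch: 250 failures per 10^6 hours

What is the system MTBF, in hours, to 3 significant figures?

2230

Series of exponential components: λ_sys = Σ λ_i
λ_sys = 0.0000010 + 0.000018 + 0.00018 + 0.00025 = 4.4900e-04 /h
MTBF = 1 / λ_sys = 2230 h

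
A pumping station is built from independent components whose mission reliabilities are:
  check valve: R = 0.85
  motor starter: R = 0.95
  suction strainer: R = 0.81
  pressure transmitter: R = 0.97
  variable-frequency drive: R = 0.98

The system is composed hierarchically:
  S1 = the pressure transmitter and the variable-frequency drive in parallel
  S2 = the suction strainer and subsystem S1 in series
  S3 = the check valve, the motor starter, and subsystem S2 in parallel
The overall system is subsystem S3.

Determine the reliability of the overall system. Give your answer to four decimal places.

0.9986

Parallel (pressure transmitter and variable-frequency drive): 1 − (1 − 0.970000)(1 − 0.980000) = 0.999400
Series (suction strainer and [0.999400]): 0.810000 × 0.999400 = 0.809514
Parallel (check valve, motor starter, and [0.809514]): 1 − (1 − 0.850000)(1 − 0.950000)(1 − 0.809514) = 0.9986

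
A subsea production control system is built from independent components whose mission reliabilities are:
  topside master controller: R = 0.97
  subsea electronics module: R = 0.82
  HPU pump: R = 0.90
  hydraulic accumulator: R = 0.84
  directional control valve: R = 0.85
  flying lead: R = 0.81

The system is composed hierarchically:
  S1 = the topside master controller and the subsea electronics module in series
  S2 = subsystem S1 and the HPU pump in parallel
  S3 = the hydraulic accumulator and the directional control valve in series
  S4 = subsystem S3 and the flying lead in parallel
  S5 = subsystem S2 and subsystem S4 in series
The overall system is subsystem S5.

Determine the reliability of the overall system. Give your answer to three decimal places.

0.926

Series (topside master controller and subsea electronics module): 0.97000 × 0.82000 = 0.79540
Parallel ([0.79540] and HPU pump): 1 − (1 − 0.79540)(1 − 0.90000) = 0.97954
Series (hydraulic accumulator and directional control valve): 0.84000 × 0.85000 = 0.71400
Parallel ([0.71400] and flying lead): 1 − (1 − 0.71400)(1 − 0.81000) = 0.94566
Series ([0.97954] and [0.94566]): 0.97954 × 0.94566 = 0.926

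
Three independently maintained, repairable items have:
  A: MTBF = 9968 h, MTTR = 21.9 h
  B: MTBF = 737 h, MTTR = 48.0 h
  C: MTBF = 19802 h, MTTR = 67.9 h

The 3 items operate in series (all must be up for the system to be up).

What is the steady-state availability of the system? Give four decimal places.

A(A) = MTBF/(MTBF+MTTR) = 9968/(9968+21.9) = 0.997808
A(B) = MTBF/(MTBF+MTTR) = 737/(737+48.0) = 0.938854
A(C) = MTBF/(MTBF+MTTR) = 19802/(19802+67.9) = 0.996583
Series availability: 0.997808 × 0.938854 × 0.996583 = 0.9336

0.9336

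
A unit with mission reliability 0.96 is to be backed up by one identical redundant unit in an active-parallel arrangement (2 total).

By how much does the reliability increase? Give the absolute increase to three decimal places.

R_before = 0.96
R_after = 1 − (1 − 0.96)^2 = 0.998
ΔR = 0.998 − 0.96 = 0.038

0.038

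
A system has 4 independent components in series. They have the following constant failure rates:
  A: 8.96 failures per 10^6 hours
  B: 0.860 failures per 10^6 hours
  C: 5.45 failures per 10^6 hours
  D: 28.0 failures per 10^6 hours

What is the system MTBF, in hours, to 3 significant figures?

23100

Series of exponential components: λ_sys = Σ λ_i
λ_sys = 0.00000896 + 0.000000860 + 0.00000545 + 0.0000280 = 4.3270e-05 /h
MTBF = 1 / λ_sys = 23100 h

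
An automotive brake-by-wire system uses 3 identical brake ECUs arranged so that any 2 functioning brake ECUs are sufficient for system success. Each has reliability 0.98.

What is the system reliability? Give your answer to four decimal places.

R = Σ_{i=2}^{3} C(3,i) p^i (1−p)^{3−i} with p = 0.98
C(3,2)·0.98^2·0.02^1 = 0.057624
C(3,3)·0.98^3·0.02^0 = 0.941192
Sum = 0.9988

0.9988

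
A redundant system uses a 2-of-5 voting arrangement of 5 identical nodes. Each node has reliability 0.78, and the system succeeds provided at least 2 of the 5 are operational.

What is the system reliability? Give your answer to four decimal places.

R = Σ_{i=2}^{5} C(5,i) p^i (1−p)^{5−i} with p = 0.78
C(5,2)·0.78^2·0.22^3 = 0.064782
C(5,3)·0.78^3·0.22^2 = 0.229683
C(5,4)·0.78^4·0.22^1 = 0.407166
C(5,5)·0.78^5·0.22^0 = 0.288717
Sum = 0.9903

0.9903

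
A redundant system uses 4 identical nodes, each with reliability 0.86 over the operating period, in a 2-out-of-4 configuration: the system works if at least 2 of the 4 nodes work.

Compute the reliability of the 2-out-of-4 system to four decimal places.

R = Σ_{i=2}^{4} C(4,i) p^i (1−p)^{4−i} with p = 0.86
C(4,2)·0.86^2·0.14^2 = 0.086977
C(4,3)·0.86^3·0.14^1 = 0.356191
C(4,4)·0.86^4·0.14^0 = 0.547008
Sum = 0.9902

0.9902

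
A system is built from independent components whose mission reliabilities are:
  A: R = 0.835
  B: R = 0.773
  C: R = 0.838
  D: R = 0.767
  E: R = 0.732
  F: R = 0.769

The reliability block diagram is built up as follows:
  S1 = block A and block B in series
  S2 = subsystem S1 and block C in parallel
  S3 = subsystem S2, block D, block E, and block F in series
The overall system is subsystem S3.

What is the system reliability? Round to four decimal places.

Series (A and B): 0.835000 × 0.773000 = 0.645455
Parallel ([0.645455] and C): 1 − (1 − 0.645455)(1 − 0.838000) = 0.942564
Series ([0.942564], D, E, and F): 0.942564 × 0.767000 × 0.732000 × 0.769000 = 0.4070

0.4070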